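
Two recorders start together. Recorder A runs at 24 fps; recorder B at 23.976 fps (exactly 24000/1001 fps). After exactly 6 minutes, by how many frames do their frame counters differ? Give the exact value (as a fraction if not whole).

8640/1001 frames

6 min = 360 s.
A emits 24 × 360 = 8640 frames; B emits 24000/1001 × 360 = 8640000/1001.
Difference = 8640/1001 frames (≈ 8.6314); B is behind A.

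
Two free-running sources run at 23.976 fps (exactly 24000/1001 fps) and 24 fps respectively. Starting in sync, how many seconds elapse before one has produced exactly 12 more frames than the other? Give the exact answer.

The gap grows by |24 − 24000/1001| = 24/1001 frames per second.
Time for a 12-frame gap: 12 ÷ (24/1001) = 500.5 s.

500.5 seconds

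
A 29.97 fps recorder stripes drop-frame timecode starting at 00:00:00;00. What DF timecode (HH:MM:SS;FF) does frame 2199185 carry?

Each 10-minute DF block holds 10 × 60 × 30 − 9 × 2 = 17982 frames. 2199185 ÷ 17982 → 122 full blocks, remainder 5381.
Within the partial block the first minute is 1800 frames and each further minute 1798, so 2 further minute boundaries passed. Total skipped labels = 18 × 122 + 2 × 2 = 2200.
Non-drop label index = 2199185 + 2200 = 2201385; at 30 labels/s that is 20:22:59:15, i.e. DF 20:22:59;15.

20:22:59;15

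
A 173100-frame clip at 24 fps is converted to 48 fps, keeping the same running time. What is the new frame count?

346200 frames

Target frames = source frames × (target rate / source rate) = 173100 × (48)/(24) = 173100 × 2 = 346200.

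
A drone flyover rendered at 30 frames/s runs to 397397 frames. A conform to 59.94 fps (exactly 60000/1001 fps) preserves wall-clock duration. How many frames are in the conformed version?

Target frames = source frames × (target rate / source rate) = 397397 × (60000/1001)/(30) = 397397 × 2000/1001 = 794000.

794000 frames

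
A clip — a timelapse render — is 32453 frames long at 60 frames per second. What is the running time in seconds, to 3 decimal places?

Running time = 32453 × 1/60 = 32453/60 s ≈ 540.883 s.

540.883 seconds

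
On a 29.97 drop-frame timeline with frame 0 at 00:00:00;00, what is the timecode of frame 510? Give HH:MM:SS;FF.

00:00:17;00

Each 10-minute DF block holds 10 × 60 × 30 − 9 × 2 = 17982 frames. 510 ÷ 17982 → 0 full blocks, remainder 510.
Within the partial block the first minute is 1800 frames and each further minute 1798, so 0 further minute boundaries passed. Total skipped labels = 18 × 0 + 2 × 0 = 0.
Non-drop label index = 510 + 0 = 510; at 30 labels/s that is 00:00:17:00, i.e. DF 00:00:17;00.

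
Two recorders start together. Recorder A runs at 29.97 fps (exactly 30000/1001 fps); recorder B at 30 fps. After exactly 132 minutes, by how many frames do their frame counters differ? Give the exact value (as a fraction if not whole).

21600/91 frames

132 min = 7920 s.
A emits 30000/1001 × 7920 = 21600000/91 frames; B emits 30 × 7920 = 237600.
Difference = 21600/91 frames (≈ 237.3626); B is ahead of A.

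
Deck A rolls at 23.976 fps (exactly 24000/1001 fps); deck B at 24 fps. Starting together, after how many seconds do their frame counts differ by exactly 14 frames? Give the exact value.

The gap grows by |24 − 24000/1001| = 24/1001 frames per second.
Time for a 14-frame gap: 14 ÷ (24/1001) = 7007/12 s.

7007/12 seconds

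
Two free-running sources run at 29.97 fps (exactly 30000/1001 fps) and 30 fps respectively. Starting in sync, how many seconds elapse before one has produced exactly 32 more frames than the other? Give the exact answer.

The gap grows by |30 − 30000/1001| = 30/1001 frames per second.
Time for a 32-frame gap: 32 ÷ (30/1001) = 16016/15 s.

16016/15 seconds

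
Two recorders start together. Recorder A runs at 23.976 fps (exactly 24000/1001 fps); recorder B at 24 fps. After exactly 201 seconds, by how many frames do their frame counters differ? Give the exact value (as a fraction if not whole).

4824/1001 frames

A emits 24000/1001 × 201 = 4824000/1001 frames; B emits 24 × 201 = 4824.
Difference = 4824/1001 frames (≈ 4.8192); B is ahead of A.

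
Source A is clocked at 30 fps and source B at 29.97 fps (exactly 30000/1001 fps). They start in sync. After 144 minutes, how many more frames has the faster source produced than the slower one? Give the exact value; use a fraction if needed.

259200/1001 frames

144 min = 8640 s.
A emits 30 × 8640 = 259200 frames; B emits 30000/1001 × 8640 = 259200000/1001.
Difference = 259200/1001 frames (≈ 258.9411); B is behind A.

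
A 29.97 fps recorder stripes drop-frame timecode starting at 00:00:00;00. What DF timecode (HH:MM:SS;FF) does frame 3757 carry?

Each 10-minute DF block holds 10 × 60 × 30 − 9 × 2 = 17982 frames. 3757 ÷ 17982 → 0 full blocks, remainder 3757.
Within the partial block the first minute is 1800 frames and each further minute 1798, so 2 further minute boundaries passed. Total skipped labels = 18 × 0 + 2 × 2 = 4.
Non-drop label index = 3757 + 4 = 3761; at 30 labels/s that is 00:02:05:11, i.e. DF 00:02:05;11.

00:02:05;11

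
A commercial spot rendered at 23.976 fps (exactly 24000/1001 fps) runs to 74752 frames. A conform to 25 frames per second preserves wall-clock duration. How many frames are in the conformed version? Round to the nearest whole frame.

Frames at target rate = 74752 × (25) / (24000/1001) = 1169168/15 ≈ 77944.533.
Nearest whole frame: 77945.

77945 frames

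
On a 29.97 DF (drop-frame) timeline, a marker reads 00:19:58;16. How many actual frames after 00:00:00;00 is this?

Complete 10-minute blocks: 1, each 17982 frames → 17982.
Remaining 9 whole minutes in the current block: 1800 + 8 × 1798 = 16184 frames.
Within the current minute: 58 × 30 + 16 − 2 = 1754 (labels ;00/;01 skipped at this minute). Total = 17982 + 16184 + 1754 = 35920.

35920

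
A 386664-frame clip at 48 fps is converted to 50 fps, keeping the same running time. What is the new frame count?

402775 frames

Target frames = source frames × (target rate / source rate) = 386664 × (50)/(48) = 386664 × 25/24 = 402775.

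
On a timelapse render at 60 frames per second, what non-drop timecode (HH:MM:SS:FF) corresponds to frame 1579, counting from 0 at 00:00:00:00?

1579 ÷ 60 = 26 full seconds, remainder 19 frames.
26 s = 0 h 0 min 26 s.
Timecode: 00:00:26:19.

00:00:26:19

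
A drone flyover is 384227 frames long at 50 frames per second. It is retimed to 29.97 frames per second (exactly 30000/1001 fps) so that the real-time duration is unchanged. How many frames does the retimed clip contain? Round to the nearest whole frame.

Frames at target rate = 384227 × (30000/1001) / (50) = 230536200/1001 ≈ 230305.894.
Nearest whole frame: 230306.

230306 frames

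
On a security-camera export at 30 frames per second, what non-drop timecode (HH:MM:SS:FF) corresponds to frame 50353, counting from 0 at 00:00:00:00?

50353 ÷ 30 = 1678 full seconds, remainder 13 frames.
1678 s = 0 h 27 min 58 s.
Timecode: 00:27:58:13.

00:27:58:13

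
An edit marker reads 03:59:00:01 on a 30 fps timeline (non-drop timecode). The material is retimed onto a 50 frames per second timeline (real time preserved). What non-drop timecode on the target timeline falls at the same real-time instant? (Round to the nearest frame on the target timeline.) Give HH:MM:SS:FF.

03:59:00:02

Source frame index: (3×3600 + 59×60 + 0) × 30 + 1 = 430201.
Real time: 430201 / (30) = 430201/30 s.
Target frame: (430201/30) × (50) = 2151005/3 ≈ 717001.667 → 717002.
At 50 labels/s: frame 717002 → 03:59:00:02.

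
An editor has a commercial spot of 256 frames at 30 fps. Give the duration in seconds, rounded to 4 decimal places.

8.5333 seconds

Running time = 256 × 1/30 = 128/15 s ≈ 8.5333 s.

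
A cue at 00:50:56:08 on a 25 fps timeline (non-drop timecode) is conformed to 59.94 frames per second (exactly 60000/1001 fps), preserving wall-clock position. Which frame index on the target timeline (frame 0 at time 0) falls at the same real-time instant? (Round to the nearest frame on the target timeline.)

Source frame index: (0×3600 + 50×60 + 56) × 25 + 8 = 76408.
Real time: 76408 / (25) = 76408/25 s.
Target frame: (76408/25) × (60000/1001) = 183379200/1001 ≈ 183196.004 → 183196.

frame 183196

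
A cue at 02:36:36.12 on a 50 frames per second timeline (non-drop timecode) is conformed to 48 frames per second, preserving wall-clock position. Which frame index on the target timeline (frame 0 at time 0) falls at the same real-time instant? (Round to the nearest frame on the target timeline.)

frame 451020

Source frame index: (2×3600 + 36×60 + 36) × 50 + 12 = 469812.
Real time: 469812 / (50) = 234906/25 s.
Target frame: (234906/25) × (48) = 11275488/25 ≈ 451019.520 → 451020.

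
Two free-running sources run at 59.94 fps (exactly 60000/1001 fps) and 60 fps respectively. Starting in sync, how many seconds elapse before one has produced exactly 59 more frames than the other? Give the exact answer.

59059/60 seconds

The gap grows by |60 − 60000/1001| = 60/1001 frames per second.
Time for a 59-frame gap: 59 ÷ (60/1001) = 59059/60 s.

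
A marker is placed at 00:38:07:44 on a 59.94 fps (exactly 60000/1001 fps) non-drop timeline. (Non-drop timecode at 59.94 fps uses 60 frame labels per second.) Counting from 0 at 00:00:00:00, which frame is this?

frame 137264

Total seconds to the label: (0 × 3600 + 38 × 60 + 7) = 2287.
Frame index = 2287 × 60 + 44 = 137264.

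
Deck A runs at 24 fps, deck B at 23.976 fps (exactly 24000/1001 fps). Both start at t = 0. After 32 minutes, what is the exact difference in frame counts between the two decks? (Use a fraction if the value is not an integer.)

32 min = 1920 s.
A emits 24 × 1920 = 46080 frames; B emits 24000/1001 × 1920 = 46080000/1001.
Difference = 46080/1001 frames (≈ 46.0340); B is behind A.

46080/1001 frames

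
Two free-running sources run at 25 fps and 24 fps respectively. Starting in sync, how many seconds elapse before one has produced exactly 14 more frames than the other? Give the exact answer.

14 seconds

The gap grows by |24 − 25| = 1 frame per second.
Time for a 14-frame gap: 14 ÷ (1) = 14 s.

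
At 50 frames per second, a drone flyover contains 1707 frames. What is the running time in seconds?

Running time = 1707 / (50) = 34.14 s.

34.14 seconds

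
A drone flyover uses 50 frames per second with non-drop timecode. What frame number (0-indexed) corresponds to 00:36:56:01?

Total seconds to the label: (0 × 3600 + 36 × 60 + 56) = 2216.
Frame index = 2216 × 50 + 1 = 110801.

frame 110801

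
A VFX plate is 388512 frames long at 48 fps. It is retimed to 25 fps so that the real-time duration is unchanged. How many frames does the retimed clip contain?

202350 frames

Target frames = source frames × (target rate / source rate) = 388512 × (25)/(48) = 388512 × 25/48 = 202350.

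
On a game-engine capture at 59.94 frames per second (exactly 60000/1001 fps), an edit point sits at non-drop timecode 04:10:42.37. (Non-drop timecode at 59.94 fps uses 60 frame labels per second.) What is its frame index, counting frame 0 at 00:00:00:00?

Total seconds to the label: (4 × 3600 + 10 × 60 + 42) = 15042.
Frame index = 15042 × 60 + 37 = 902557.

902557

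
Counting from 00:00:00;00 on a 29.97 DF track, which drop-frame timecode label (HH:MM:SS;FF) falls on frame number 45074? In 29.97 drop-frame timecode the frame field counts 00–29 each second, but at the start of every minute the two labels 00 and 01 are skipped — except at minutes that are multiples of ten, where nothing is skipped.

Each 10-minute DF block holds 10 × 60 × 30 − 9 × 2 = 17982 frames. 45074 ÷ 17982 → 2 full blocks, remainder 9110.
Within the partial block the first minute is 1800 frames and each further minute 1798, so 5 further minute boundaries passed. Total skipped labels = 18 × 2 + 2 × 5 = 46.
Non-drop label index = 45074 + 46 = 45120; at 30 labels/s that is 00:25:04:00, i.e. DF 00:25:04;00.

00:25:04;00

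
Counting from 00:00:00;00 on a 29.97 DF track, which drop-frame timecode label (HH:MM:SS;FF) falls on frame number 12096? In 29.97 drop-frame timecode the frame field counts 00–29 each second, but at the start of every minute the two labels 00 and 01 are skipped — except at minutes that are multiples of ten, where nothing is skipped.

00:06:43;18

Ten DF minutes hold 17982 frames, so frame 12096 lies in block 0 (frames 0–17981) with 12096 frames into that block.
The block's first minute is 1800 frames and the rest 1798 each; 12096 frames reaches minute 6, so 0 × 18 + 6 × 2 = 12 labels have been skipped so far.
Adding those back, label number 12096 + 12 = 12108 at 30 labels/s is 403 s + 18 f = 0 h 6 min 43 s frame 18, i.e. 00:06:43;18.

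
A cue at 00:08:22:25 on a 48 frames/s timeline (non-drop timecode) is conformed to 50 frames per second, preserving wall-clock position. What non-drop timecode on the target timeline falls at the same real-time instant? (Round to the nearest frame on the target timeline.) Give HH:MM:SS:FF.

Source frame index: (0×3600 + 8×60 + 22) × 48 + 25 = 24121.
Real time: 24121 / (48) = 24121/48 s.
Target frame: (24121/48) × (50) = 603025/24 ≈ 25126.042 → 25126.
At 50 labels/s: frame 25126 → 00:08:22:26.

00:08:22:26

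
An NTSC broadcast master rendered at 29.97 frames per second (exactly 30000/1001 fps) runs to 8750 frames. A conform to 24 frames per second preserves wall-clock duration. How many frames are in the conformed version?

Target frames = source frames × (target rate / source rate) = 8750 × (24)/(30000/1001) = 8750 × 1001/1250 = 7007.

7007 frames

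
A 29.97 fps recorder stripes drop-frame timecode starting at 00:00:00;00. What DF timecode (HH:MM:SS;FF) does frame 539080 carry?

Each 10-minute DF block holds 10 × 60 × 30 − 9 × 2 = 17982 frames. 539080 ÷ 17982 → 29 full blocks, remainder 17602.
Within the partial block the first minute is 1800 frames and each further minute 1798, so 9 further minute boundaries passed. Total skipped labels = 18 × 29 + 2 × 9 = 540.
Non-drop label index = 539080 + 540 = 539620; at 30 labels/s that is 04:59:47:10, i.e. DF 04:59:47;10.

04:59:47;10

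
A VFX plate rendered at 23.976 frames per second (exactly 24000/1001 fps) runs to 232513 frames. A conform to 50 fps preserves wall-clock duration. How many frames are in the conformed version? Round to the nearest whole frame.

484886 frames

Frames at target rate = 232513 × (50) / (24000/1001) = 232745513/480 ≈ 484886.485.
Nearest whole frame: 484886.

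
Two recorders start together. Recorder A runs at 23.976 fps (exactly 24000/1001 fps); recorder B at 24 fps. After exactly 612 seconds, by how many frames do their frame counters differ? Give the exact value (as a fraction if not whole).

A emits 24000/1001 × 612 = 14688000/1001 frames; B emits 24 × 612 = 14688.
Difference = 14688/1001 frames (≈ 14.6733); B is ahead of A.

14688/1001 frames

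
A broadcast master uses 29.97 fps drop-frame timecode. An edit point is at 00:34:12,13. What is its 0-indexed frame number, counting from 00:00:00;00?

Complete 10-minute blocks: 3, each 17982 frames → 53946.
Remaining 4 whole minutes in the current block: 1800 + 3 × 1798 = 7194 frames.
Within the current minute: 12 × 30 + 13 − 2 = 371 (labels ;00/;01 skipped at this minute). Total = 53946 + 7194 + 371 = 61511.

61511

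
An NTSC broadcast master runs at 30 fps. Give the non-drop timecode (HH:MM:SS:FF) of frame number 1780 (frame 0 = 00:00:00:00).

00:00:59:10

1780 ÷ 30 = 59 full seconds, remainder 10 frames.
59 s = 0 h 0 min 59 s.
Timecode: 00:00:59:10.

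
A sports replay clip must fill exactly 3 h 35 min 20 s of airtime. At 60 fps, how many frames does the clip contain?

3 h 35 min 20 s = 12920 s.
Frames = 12920 × 60 = 775200.

775200 frames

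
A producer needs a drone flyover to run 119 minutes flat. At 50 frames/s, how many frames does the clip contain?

119 min = 7140 s.
Frames = 7140 × 50 = 357000.

357000 frames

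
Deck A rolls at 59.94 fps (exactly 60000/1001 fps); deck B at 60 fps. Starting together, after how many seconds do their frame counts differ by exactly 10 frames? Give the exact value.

1001/6 seconds

The gap grows by |60 − 60000/1001| = 60/1001 frames per second.
Time for a 10-frame gap: 10 ÷ (60/1001) = 1001/6 s.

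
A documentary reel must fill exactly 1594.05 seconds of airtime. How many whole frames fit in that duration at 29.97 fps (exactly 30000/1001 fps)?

Frames = 1594.05 × 30000/1001 = 47821500/1001 ≈ 47773.7263.
Complete frames: 47773.

47773 frames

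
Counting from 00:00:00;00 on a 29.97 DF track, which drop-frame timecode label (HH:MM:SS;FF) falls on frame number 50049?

Ten DF minutes hold 17982 frames, so frame 50049 lies in block 2 (frames 35964–53945) with 14085 frames into that block.
The block's first minute is 1800 frames and the rest 1798 each; 14085 frames reaches minute 7, so 2 × 18 + 7 × 2 = 50 labels have been skipped so far.
Adding those back, label number 50049 + 50 = 50099 at 30 labels/s is 1669 s + 29 f = 0 h 27 min 49 s frame 29, i.e. 00:27:49;29.

00:27:49;29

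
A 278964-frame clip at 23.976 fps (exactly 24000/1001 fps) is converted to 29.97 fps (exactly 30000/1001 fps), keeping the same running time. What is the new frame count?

348705 frames

Target frames = source frames × (target rate / source rate) = 278964 × (30000/1001)/(24000/1001) = 278964 × 5/4 = 348705.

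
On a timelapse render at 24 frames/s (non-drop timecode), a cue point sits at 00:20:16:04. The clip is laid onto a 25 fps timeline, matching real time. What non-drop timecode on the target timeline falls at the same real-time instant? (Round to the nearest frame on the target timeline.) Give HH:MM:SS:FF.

Source frame index: (0×3600 + 20×60 + 16) × 24 + 4 = 29188.
Real time: 29188 / (24) = 7297/6 s.
Target frame: (7297/6) × (25) = 182425/6 ≈ 30404.167 → 30404.
At 25 labels/s: frame 30404 → 00:20:16:04.

00:20:16:04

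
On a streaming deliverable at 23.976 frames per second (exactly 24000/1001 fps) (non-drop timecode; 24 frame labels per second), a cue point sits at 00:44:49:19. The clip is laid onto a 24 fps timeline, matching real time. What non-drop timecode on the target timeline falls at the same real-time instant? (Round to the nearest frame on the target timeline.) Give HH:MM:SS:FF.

00:44:52:12

Source frame index: (0×3600 + 44×60 + 49) × 24 + 19 = 64555.
Real time: 64555 / (24000/1001) = 12923911/4800 s.
Target frame: (12923911/4800) × (24) = 12923911/200 ≈ 64619.555 → 64620.
At 24 labels/s: frame 64620 → 00:44:52:12.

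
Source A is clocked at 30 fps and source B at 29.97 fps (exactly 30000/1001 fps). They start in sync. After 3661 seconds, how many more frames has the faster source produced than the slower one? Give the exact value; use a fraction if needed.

15690/143 frames

A emits 30 × 3661 = 109830 frames; B emits 30000/1001 × 3661 = 15690000/143.
Difference = 15690/143 frames (≈ 109.7203); B is behind A.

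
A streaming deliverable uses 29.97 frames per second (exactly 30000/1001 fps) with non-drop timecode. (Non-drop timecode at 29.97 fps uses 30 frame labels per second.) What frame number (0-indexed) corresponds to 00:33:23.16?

Total seconds to the label: (0 × 3600 + 33 × 60 + 23) = 2003.
Frame index = 2003 × 30 + 16 = 60106.

60106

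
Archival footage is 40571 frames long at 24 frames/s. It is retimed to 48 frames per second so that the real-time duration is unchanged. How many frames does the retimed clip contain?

81142 frames

Target frames = source frames × (target rate / source rate) = 40571 × (48)/(24) = 40571 × 2 = 81142.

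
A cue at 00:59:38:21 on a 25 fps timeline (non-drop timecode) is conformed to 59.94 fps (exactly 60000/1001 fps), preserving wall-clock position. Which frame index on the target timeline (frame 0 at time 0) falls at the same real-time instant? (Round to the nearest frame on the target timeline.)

frame 214516

Source frame index: (0×3600 + 59×60 + 38) × 25 + 21 = 89471.
Real time: 89471 / (25) = 89471/25 s.
Target frame: (89471/25) × (60000/1001) = 214730400/1001 ≈ 214515.884 → 214516.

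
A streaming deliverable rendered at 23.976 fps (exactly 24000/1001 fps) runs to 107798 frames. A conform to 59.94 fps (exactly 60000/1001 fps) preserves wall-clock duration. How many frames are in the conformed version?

269495 frames

Target frames = source frames × (target rate / source rate) = 107798 × (60000/1001)/(24000/1001) = 107798 × 5/2 = 269495.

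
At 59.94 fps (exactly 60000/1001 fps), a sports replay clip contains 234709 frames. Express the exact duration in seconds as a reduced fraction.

234943709/60000 seconds

Running time = 234709 ÷ (60000/1001) = 234709 × 1001/60000 = 234943709/60000 s.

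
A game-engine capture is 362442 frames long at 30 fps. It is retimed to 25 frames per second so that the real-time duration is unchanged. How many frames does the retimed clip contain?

Target frames = source frames × (target rate / source rate) = 362442 × (25)/(30) = 362442 × 5/6 = 302035.

302035 frames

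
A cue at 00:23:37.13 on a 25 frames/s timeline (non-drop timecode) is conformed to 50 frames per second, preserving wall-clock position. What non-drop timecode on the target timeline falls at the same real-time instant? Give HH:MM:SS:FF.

00:23:37:26

Source frame index: (0×3600 + 23×60 + 37) × 25 + 13 = 35438.
Real time: 35438 / (25) = 35438/25 s.
Target frame: (35438/25) × (50) = 70876.
At 50 labels/s: frame 70876 → 00:23:37:26.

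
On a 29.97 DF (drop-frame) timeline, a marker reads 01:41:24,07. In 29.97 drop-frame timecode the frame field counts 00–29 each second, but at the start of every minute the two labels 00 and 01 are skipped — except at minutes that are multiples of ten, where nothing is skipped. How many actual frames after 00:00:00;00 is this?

182345

Complete 10-minute blocks: 10, each 17982 frames → 179820.
Remaining 1 whole minute in the current block: 1800 + 0 × 1798 = 1800 frames.
Within the current minute: 24 × 30 + 7 − 2 = 725 (labels ;00/;01 skipped at this minute). Total = 179820 + 1800 + 725 = 182345.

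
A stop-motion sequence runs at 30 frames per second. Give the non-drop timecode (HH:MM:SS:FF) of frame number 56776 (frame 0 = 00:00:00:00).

56776 ÷ 30 = 1892 full seconds, remainder 16 frames.
1892 s = 0 h 31 min 32 s.
Timecode: 00:31:32:16.

00:31:32:16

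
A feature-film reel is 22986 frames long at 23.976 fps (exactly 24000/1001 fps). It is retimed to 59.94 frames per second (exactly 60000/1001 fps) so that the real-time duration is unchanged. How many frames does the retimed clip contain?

Target frames = source frames × (target rate / source rate) = 22986 × (60000/1001)/(24000/1001) = 22986 × 5/2 = 57465.

57465 frames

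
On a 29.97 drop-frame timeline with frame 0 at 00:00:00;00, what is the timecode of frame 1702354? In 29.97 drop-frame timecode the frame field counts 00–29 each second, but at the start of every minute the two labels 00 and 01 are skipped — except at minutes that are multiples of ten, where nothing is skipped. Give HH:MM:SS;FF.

Ten DF minutes hold 17982 frames, so frame 1702354 lies in block 94 (frames 1690308–1708289) with 12046 frames into that block.
The block's first minute is 1800 frames and the rest 1798 each; 12046 frames reaches minute 6, so 94 × 18 + 6 × 2 = 1704 labels have been skipped so far.
Adding those back, label number 1702354 + 1704 = 1704058 at 30 labels/s is 56801 s + 28 f = 15 h 46 min 41 s frame 28, i.e. 15:46:41;28.

15:46:41;28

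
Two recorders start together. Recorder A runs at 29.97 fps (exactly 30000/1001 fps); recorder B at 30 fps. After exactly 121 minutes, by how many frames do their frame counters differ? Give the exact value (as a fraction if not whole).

121 min = 7260 s.
A emits 30000/1001 × 7260 = 19800000/91 frames; B emits 30 × 7260 = 217800.
Difference = 19800/91 frames (≈ 217.5824); B is ahead of A.

19800/91 frames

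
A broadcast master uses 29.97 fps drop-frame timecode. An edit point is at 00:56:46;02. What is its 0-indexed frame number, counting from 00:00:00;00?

Complete 10-minute blocks: 5, each 17982 frames → 89910.
Remaining 6 whole minutes in the current block: 1800 + 5 × 1798 = 10790 frames.
Within the current minute: 46 × 30 + 2 − 2 = 1380 (labels ;00/;01 skipped at this minute). Total = 89910 + 10790 + 1380 = 102080.

102080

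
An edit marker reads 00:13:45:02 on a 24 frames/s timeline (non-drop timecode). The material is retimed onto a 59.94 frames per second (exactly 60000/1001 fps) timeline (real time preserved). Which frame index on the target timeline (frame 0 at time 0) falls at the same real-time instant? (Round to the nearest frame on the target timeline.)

frame 49456

Source frame index: (0×3600 + 13×60 + 45) × 24 + 2 = 19802.
Real time: 19802 / (24) = 9901/12 s.
Target frame: (9901/12) × (60000/1001) = 49505000/1001 ≈ 49455.544 → 49456.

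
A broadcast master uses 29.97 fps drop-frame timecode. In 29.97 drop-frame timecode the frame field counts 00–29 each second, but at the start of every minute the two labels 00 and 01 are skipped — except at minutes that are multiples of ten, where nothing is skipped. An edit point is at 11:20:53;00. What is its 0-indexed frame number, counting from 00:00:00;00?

As if non-drop at 30 labels/s: (11 × 3600 + 20 × 60 + 53) × 30 + 0 = 1225590.
Minute boundaries passed: 680; those not divisible by 10: 680 − 68 = 612; dropped labels = 2 × 612 = 1224.
Actual frame index = 1225590 − 1224 = 1224366.

1224366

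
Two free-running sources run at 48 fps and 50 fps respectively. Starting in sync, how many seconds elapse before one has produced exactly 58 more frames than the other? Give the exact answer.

The gap grows by |50 − 48| = 2 frames per second.
Time for a 58-frame gap: 58 ÷ (2) = 29 s.

29 seconds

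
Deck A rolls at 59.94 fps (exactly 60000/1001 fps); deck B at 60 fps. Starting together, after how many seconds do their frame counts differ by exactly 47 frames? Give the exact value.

47047/60 seconds

The gap grows by |60 − 60000/1001| = 60/1001 frames per second.
Time for a 47-frame gap: 47 ÷ (60/1001) = 47047/60 s.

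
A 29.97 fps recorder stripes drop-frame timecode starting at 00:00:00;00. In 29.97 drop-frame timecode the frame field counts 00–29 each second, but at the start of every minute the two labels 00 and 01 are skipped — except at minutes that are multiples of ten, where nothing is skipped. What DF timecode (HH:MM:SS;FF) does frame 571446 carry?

Each 10-minute DF block holds 10 × 60 × 30 − 9 × 2 = 17982 frames. 571446 ÷ 17982 → 31 full blocks, remainder 14004.
Within the partial block the first minute is 1800 frames and each further minute 1798, so 7 further minute boundaries passed. Total skipped labels = 18 × 31 + 2 × 7 = 572.
Non-drop label index = 571446 + 572 = 572018; at 30 labels/s that is 05:17:47:08, i.e. DF 05:17:47;08.

05:17:47;08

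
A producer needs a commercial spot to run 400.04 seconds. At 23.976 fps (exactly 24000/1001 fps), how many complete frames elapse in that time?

9591 frames

Frames = 400.04 × 24000/1001 = 9600960/1001 ≈ 9591.3686.
Complete frames: 9591.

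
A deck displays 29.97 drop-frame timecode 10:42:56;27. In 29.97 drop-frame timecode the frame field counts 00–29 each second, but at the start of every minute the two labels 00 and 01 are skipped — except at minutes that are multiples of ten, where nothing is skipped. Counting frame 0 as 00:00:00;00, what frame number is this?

1156151

As if non-drop at 30 labels/s: (10 × 3600 + 42 × 60 + 56) × 30 + 27 = 1157307.
Minute boundaries passed: 642; those not divisible by 10: 642 − 64 = 578; dropped labels = 2 × 578 = 1156.
Actual frame index = 1157307 − 1156 = 1156151.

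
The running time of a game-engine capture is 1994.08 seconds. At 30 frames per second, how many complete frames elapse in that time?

59822 frames

Frames = 1994.08 × 30 = 299112/5 ≈ 59822.4000.
Complete frames: 59822.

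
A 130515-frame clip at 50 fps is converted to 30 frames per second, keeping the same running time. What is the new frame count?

78309 frames

Target frames = source frames × (target rate / source rate) = 130515 × (30)/(50) = 130515 × 3/5 = 78309.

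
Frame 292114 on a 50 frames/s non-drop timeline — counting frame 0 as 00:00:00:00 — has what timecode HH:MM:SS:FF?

292114 ÷ 50 = 5842 full seconds, remainder 14 frames.
5842 s = 1 h 37 min 22 s.
Timecode: 01:37:22:14.

01:37:22:14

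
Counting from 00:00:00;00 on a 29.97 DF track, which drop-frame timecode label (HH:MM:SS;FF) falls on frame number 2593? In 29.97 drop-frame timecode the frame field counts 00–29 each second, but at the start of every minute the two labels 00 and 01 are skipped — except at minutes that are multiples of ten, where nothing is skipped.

00:01:26;15

Ten DF minutes hold 17982 frames, so frame 2593 lies in block 0 (frames 0–17981) with 2593 frames into that block.
The block's first minute is 1800 frames and the rest 1798 each; 2593 frames reaches minute 1, so 0 × 18 + 1 × 2 = 2 labels have been skipped so far.
Adding those back, label number 2593 + 2 = 2595 at 30 labels/s is 86 s + 15 f = 0 h 1 min 26 s frame 15, i.e. 00:01:26;15.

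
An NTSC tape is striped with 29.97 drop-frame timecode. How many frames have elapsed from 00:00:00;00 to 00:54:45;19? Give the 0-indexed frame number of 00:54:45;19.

As if non-drop at 30 labels/s: (0 × 3600 + 54 × 60 + 45) × 30 + 19 = 98569.
Minute boundaries passed: 54; those not divisible by 10: 54 − 5 = 49; dropped labels = 2 × 49 = 98.
Actual frame index = 98569 − 98 = 98471.

98471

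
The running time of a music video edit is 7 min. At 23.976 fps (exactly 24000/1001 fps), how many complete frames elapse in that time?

10069 frames

7 min = 420 s.
Frames = 420 × 24000/1001 = 1440000/143 ≈ 10069.9301.
Complete frames: 10069.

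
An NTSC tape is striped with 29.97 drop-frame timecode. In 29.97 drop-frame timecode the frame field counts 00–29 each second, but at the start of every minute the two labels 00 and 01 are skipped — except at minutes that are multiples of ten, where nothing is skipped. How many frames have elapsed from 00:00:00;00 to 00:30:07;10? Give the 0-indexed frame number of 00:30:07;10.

Complete 10-minute blocks: 3, each 17982 frames → 53946.
Remaining 0 whole minutes in the current block: 0 frames.
Within the current minute: 7 × 30 + 10 = 220. Total = 53946 + 0 + 220 = 54166.

54166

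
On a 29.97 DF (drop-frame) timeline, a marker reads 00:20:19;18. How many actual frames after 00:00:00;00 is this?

As if non-drop at 30 labels/s: (0 × 3600 + 20 × 60 + 19) × 30 + 18 = 36588.
Minute boundaries passed: 20; those not divisible by 10: 20 − 2 = 18; dropped labels = 2 × 18 = 36.
Actual frame index = 36588 − 36 = 36552.

36552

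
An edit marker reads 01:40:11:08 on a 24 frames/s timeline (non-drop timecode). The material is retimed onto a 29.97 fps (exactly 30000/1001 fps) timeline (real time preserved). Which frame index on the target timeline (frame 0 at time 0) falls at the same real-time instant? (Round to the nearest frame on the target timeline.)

frame 180160

Source frame index: (1×3600 + 40×60 + 11) × 24 + 8 = 144272.
Real time: 144272 / (24) = 18034/3 s.
Target frame: (18034/3) × (30000/1001) = 180340000/1001 ≈ 180159.840 → 180160.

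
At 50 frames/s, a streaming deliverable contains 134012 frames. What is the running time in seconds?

2680.24 seconds

Running time = 134012 / (50) = 2680.24 s.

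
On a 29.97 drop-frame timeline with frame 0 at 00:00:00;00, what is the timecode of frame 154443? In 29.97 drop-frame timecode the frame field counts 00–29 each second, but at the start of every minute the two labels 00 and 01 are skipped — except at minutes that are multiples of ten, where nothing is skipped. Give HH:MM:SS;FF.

01:25:53;07

Ten DF minutes hold 17982 frames, so frame 154443 lies in block 8 (frames 143856–161837) with 10587 frames into that block.
The block's first minute is 1800 frames and the rest 1798 each; 10587 frames reaches minute 5, so 8 × 18 + 5 × 2 = 154 labels have been skipped so far.
Adding those back, label number 154443 + 154 = 154597 at 30 labels/s is 5153 s + 7 f = 1 h 25 min 53 s frame 7, i.e. 01:25:53;07.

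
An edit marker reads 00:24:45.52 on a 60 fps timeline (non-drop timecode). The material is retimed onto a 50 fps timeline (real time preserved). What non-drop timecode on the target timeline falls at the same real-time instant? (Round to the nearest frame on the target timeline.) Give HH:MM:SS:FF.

Source frame index: (0×3600 + 24×60 + 45) × 60 + 52 = 89152.
Real time: 89152 / (60) = 22288/15 s.
Target frame: (22288/15) × (50) = 222880/3 ≈ 74293.333 → 74293.
At 50 labels/s: frame 74293 → 00:24:45:43.

00:24:45:43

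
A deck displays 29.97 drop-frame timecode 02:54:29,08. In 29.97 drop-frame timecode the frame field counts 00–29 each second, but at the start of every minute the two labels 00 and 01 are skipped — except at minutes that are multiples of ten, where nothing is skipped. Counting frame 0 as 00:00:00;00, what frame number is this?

313764

As if non-drop at 30 labels/s: (2 × 3600 + 54 × 60 + 29) × 30 + 8 = 314078.
Minute boundaries passed: 174; those not divisible by 10: 174 − 17 = 157; dropped labels = 2 × 157 = 314.
Actual frame index = 314078 − 314 = 313764.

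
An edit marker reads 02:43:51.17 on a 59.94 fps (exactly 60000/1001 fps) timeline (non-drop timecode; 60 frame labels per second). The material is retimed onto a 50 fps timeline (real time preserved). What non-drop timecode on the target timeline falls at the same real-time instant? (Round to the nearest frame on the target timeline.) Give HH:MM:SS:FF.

02:44:01:06

Source frame index: (2×3600 + 43×60 + 51) × 60 + 17 = 589877.
Real time: 589877 / (60000/1001) = 590466877/60000 s.
Target frame: (590466877/60000) × (50) = 590466877/1200 ≈ 492055.731 → 492056.
At 50 labels/s: frame 492056 → 02:44:01:06.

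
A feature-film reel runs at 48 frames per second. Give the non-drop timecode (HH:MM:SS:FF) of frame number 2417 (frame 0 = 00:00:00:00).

2417 ÷ 48 = 50 full seconds, remainder 17 frames.
50 s = 0 h 0 min 50 s.
Timecode: 00:00:50:17.

00:00:50:17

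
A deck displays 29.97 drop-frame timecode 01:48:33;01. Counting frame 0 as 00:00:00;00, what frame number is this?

As if non-drop at 30 labels/s: (1 × 3600 + 48 × 60 + 33) × 30 + 1 = 195391.
Minute boundaries passed: 108; those not divisible by 10: 108 − 10 = 98; dropped labels = 2 × 98 = 196.
Actual frame index = 195391 − 196 = 195195.

195195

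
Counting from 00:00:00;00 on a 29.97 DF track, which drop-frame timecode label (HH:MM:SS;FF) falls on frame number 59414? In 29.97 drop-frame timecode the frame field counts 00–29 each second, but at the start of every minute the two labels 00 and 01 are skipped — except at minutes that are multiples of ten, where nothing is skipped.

Each 10-minute DF block holds 10 × 60 × 30 − 9 × 2 = 17982 frames. 59414 ÷ 17982 → 3 full blocks, remainder 5468.
Within the partial block the first minute is 1800 frames and each further minute 1798, so 3 further minute boundaries passed. Total skipped labels = 18 × 3 + 2 × 3 = 60.
Non-drop label index = 59414 + 60 = 59474; at 30 labels/s that is 00:33:02:14, i.e. DF 00:33:02;14.

00:33:02;14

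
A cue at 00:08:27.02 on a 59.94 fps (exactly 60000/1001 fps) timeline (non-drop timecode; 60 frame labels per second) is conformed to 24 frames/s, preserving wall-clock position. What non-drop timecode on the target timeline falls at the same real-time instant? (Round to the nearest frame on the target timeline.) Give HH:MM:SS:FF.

00:08:27:13

Source frame index: (0×3600 + 8×60 + 27) × 60 + 2 = 30422.
Real time: 30422 / (60000/1001) = 15226211/30000 s.
Target frame: (15226211/30000) × (24) = 15226211/1250 ≈ 12180.969 → 12181.
At 24 labels/s: frame 12181 → 00:08:27:13.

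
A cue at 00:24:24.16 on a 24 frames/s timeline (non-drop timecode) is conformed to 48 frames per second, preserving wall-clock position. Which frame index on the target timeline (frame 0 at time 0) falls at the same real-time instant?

Source frame index: (0×3600 + 24×60 + 24) × 24 + 16 = 35152.
Real time: 35152 / (24) = 4394/3 s.
Target frame: (4394/3) × (48) = 70304.

frame 70304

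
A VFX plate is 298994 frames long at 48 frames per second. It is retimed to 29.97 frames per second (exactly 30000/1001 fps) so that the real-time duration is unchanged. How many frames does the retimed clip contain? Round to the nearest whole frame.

Frames at target rate = 298994 × (30000/1001) / (48) = 186871250/1001 ≈ 186684.565.
Nearest whole frame: 186685.

186685 frames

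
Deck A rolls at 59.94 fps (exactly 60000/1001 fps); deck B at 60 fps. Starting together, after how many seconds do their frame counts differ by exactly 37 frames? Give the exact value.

37037/60 seconds

The gap grows by |60 − 60000/1001| = 60/1001 frames per second.
Time for a 37-frame gap: 37 ÷ (60/1001) = 37037/60 s.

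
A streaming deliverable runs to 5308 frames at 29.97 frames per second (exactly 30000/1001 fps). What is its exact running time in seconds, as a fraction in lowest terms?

1328327/7500 seconds

Running time = 5308 ÷ (30000/1001) = 5308 × 1001/30000 = 1328327/7500 s.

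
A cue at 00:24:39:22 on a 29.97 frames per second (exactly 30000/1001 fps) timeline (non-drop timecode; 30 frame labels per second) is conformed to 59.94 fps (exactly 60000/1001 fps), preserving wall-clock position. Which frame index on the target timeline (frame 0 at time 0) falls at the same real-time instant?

Source frame index: (0×3600 + 24×60 + 39) × 30 + 22 = 44392.
Real time: 44392 / (30000/1001) = 5554549/3750 s.
Target frame: (5554549/3750) × (60000/1001) = 88784.

frame 88784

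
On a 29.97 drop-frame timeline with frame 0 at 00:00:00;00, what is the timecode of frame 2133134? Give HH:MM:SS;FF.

Ten DF minutes hold 17982 frames, so frame 2133134 lies in block 118 (frames 2121876–2139857) with 11258 frames into that block.
The block's first minute is 1800 frames and the rest 1798 each; 11258 frames reaches minute 6, so 118 × 18 + 6 × 2 = 2136 labels have been skipped so far.
Adding those back, label number 2133134 + 2136 = 2135270 at 30 labels/s is 71175 s + 20 f = 19 h 46 min 15 s frame 20, i.e. 19:46:15;20.

19:46:15;20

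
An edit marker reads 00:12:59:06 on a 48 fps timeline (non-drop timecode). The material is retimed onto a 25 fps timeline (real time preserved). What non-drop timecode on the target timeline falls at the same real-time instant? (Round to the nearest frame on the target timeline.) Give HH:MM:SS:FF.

Source frame index: (0×3600 + 12×60 + 59) × 48 + 6 = 37398.
Real time: 37398 / (48) = 6233/8 s.
Target frame: (6233/8) × (25) = 155825/8 ≈ 19478.125 → 19478.
At 25 labels/s: frame 19478 → 00:12:59:03.

00:12:59:03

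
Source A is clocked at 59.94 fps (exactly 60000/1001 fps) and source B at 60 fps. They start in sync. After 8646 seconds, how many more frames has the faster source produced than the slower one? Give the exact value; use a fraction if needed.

47160/91 frames

A emits 60000/1001 × 8646 = 47160000/91 frames; B emits 60 × 8646 = 518760.
Difference = 47160/91 frames (≈ 518.2418); B is ahead of A.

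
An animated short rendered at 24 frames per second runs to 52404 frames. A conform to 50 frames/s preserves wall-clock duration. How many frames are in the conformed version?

109175 frames

Target frames = source frames × (target rate / source rate) = 52404 × (50)/(24) = 52404 × 25/12 = 109175.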